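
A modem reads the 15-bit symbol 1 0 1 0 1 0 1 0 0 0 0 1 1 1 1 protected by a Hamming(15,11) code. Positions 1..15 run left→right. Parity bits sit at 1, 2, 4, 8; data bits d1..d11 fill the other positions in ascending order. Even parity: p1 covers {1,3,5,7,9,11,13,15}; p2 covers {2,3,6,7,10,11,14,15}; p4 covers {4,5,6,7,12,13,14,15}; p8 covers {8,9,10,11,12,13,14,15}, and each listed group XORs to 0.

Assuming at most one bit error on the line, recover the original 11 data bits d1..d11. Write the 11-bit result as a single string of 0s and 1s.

11010001111

s1 (pos 1,3,5,7,9,11,13,15): 1⊕1⊕1⊕1⊕0⊕0⊕1⊕1 = 0
s2 (pos 2,3,6,7,10,11,14,15): 0⊕1⊕0⊕1⊕0⊕0⊕1⊕1 = 0
s4 (pos 4,5,6,7,12,13,14,15): 0⊕1⊕0⊕1⊕1⊕1⊕1⊕1 = 0
s8 (pos 8,9,10,11,12,13,14,15): 0⊕0⊕0⊕0⊕1⊕1⊕1⊕1 = 0
Syndrome s8…s1 = 0000 → no error.
Read data bits from positions 3,5,6,7,9,10,11,12,13,14,15: 11010001111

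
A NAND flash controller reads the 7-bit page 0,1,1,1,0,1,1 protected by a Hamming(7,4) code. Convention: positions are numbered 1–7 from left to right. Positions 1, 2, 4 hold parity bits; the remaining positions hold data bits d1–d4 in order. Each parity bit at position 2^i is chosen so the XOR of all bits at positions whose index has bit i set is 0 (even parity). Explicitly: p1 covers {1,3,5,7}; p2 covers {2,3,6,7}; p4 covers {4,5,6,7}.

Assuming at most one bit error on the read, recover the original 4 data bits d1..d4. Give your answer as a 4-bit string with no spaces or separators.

s1 (pos 1,3,5,7): 0⊕1⊕0⊕1 = 0
s2 (pos 2,3,6,7): 1⊕1⊕1⊕1 = 0
s4 (pos 4,5,6,7): 1⊕0⊕1⊕1 = 1
Syndrome s4…s1 = 100 → error at position 4.
Flip position 4: 0111011 → 0110011
Read data bits from positions 3,5,6,7: 1011

1011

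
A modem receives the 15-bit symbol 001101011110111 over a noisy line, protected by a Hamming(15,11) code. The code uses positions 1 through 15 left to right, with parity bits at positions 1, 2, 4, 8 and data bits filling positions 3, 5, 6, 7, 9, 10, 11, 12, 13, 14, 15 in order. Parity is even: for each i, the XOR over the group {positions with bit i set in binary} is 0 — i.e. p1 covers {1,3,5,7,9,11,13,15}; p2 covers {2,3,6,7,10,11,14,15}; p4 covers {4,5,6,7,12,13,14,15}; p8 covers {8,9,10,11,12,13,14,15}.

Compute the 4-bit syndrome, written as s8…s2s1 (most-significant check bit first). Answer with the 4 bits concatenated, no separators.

1101

s1 (pos 1,3,5,7,9,11,13,15): 0⊕1⊕0⊕0⊕1⊕1⊕1⊕1 = 1
s2 (pos 2,3,6,7,10,11,14,15): 0⊕1⊕1⊕0⊕1⊕1⊕1⊕1 = 0
s4 (pos 4,5,6,7,12,13,14,15): 1⊕0⊕1⊕0⊕0⊕1⊕1⊕1 = 1
s8 (pos 8,9,10,11,12,13,14,15): 1⊕1⊕1⊕1⊕0⊕1⊕1⊕1 = 1
Syndrome s8…s1 = 1101 → error at position 13.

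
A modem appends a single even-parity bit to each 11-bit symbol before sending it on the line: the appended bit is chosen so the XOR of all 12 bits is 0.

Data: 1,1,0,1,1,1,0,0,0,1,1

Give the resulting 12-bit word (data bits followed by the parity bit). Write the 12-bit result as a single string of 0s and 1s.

110111000111

XOR of the 11 data bits: 1⊕1⊕0⊕1⊕1⊕1⊕0⊕0⊕0⊕1⊕1 = 1
Parity bit = 1 (so all 12 bits XOR to 0).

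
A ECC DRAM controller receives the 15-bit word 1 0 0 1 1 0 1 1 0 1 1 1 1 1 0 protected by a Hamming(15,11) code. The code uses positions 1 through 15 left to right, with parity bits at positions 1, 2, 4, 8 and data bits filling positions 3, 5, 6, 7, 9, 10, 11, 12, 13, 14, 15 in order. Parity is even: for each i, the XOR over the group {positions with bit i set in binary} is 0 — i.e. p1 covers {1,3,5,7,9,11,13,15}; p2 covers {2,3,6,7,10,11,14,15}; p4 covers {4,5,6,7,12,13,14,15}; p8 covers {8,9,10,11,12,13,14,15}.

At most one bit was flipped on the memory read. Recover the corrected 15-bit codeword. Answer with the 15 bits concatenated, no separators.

s1 (pos 1,3,5,7,9,11,13,15): 1⊕0⊕1⊕1⊕0⊕1⊕1⊕0 = 1
s2 (pos 2,3,6,7,10,11,14,15): 0⊕0⊕0⊕1⊕1⊕1⊕1⊕0 = 0
s4 (pos 4,5,6,7,12,13,14,15): 1⊕1⊕0⊕1⊕1⊕1⊕1⊕0 = 0
s8 (pos 8,9,10,11,12,13,14,15): 1⊕0⊕1⊕1⊕1⊕1⊕1⊕0 = 0
Syndrome s8…s1 = 0001 → error at position 1.
Flip position 1: 100110110111110 → 000110110111110

000110110111110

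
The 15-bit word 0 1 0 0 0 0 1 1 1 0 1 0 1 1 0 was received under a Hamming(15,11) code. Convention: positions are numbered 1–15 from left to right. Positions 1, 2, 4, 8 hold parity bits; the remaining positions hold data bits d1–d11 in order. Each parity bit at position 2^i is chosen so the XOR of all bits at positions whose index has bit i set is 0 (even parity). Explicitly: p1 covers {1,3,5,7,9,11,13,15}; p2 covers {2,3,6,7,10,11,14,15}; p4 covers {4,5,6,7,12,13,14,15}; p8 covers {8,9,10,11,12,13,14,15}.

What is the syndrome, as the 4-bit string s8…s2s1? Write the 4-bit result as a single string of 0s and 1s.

1100

s1 (pos 1,3,5,7,9,11,13,15): 0⊕0⊕0⊕1⊕1⊕1⊕1⊕0 = 0
s2 (pos 2,3,6,7,10,11,14,15): 1⊕0⊕0⊕1⊕0⊕1⊕1⊕0 = 0
s4 (pos 4,5,6,7,12,13,14,15): 0⊕0⊕0⊕1⊕0⊕1⊕1⊕0 = 1
s8 (pos 8,9,10,11,12,13,14,15): 1⊕1⊕0⊕1⊕0⊕1⊕1⊕0 = 1
Syndrome s8…s1 = 1100 → error at position 12.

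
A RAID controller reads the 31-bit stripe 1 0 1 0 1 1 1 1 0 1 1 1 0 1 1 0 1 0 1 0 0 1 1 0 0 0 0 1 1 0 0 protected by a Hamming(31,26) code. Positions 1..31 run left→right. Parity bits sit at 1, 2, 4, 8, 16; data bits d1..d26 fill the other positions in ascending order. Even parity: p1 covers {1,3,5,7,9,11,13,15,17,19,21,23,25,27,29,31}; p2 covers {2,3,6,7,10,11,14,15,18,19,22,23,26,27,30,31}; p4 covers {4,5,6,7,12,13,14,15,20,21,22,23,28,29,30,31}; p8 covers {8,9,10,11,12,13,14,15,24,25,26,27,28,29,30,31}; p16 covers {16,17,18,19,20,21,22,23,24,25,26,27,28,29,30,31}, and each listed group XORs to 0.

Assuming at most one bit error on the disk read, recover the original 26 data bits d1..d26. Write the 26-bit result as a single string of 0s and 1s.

s1 (pos 1,3,5,7,9,11,13,15,17,19,21,23,25,27,29,31): 1⊕1⊕1⊕1⊕0⊕1⊕0⊕1⊕1⊕1⊕0⊕1⊕0⊕0⊕1⊕0 = 0
s2 (pos 2,3,6,7,10,11,14,15,18,19,22,23,26,27,30,31): 0⊕1⊕1⊕1⊕1⊕1⊕1⊕1⊕0⊕1⊕1⊕1⊕0⊕0⊕0⊕0 = 0
s4 (pos 4,5,6,7,12,13,14,15,20,21,22,23,28,29,30,31): 0⊕1⊕1⊕1⊕1⊕0⊕1⊕1⊕0⊕0⊕1⊕1⊕1⊕1⊕0⊕0 = 0
s8 (pos 8,9,10,11,12,13,14,15,24,25,26,27,28,29,30,31): 1⊕0⊕1⊕1⊕1⊕0⊕1⊕1⊕0⊕0⊕0⊕0⊕1⊕1⊕0⊕0 = 0
s16 (pos 16,17,18,19,20,21,22,23,24,25,26,27,28,29,30,31): 0⊕1⊕0⊕1⊕0⊕0⊕1⊕1⊕0⊕0⊕0⊕0⊕1⊕1⊕0⊕0 = 0
Syndrome s16…s1 = 00000 → no error.
Read data bits from positions 3,5,6,7,9,10,11,12,13,14,15,17,18,19,20,21,22,23,24,25,26,27,28,29,30,31: 11110111011101001100001100

11110111011101001100001100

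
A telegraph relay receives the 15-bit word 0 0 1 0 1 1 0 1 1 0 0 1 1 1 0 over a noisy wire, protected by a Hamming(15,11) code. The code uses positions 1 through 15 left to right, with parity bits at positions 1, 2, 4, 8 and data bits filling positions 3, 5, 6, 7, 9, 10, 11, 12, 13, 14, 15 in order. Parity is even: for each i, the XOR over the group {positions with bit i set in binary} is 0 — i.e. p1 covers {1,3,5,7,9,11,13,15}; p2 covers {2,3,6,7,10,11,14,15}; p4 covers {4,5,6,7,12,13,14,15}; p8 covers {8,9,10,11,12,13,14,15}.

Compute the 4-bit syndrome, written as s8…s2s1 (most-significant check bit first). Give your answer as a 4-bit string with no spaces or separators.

s1 (pos 1,3,5,7,9,11,13,15): 0⊕1⊕1⊕0⊕1⊕0⊕1⊕0 = 0
s2 (pos 2,3,6,7,10,11,14,15): 0⊕1⊕1⊕0⊕0⊕0⊕1⊕0 = 1
s4 (pos 4,5,6,7,12,13,14,15): 0⊕1⊕1⊕0⊕1⊕1⊕1⊕0 = 1
s8 (pos 8,9,10,11,12,13,14,15): 1⊕1⊕0⊕0⊕1⊕1⊕1⊕0 = 1
Syndrome s8…s1 = 1110 → error at position 14.

1110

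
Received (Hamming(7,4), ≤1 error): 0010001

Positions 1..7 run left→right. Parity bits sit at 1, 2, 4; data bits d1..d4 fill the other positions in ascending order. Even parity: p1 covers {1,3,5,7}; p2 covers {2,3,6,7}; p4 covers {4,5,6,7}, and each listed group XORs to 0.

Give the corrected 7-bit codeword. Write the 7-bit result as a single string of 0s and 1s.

s1 (pos 1,3,5,7): 0⊕1⊕0⊕1 = 0
s2 (pos 2,3,6,7): 0⊕1⊕0⊕1 = 0
s4 (pos 4,5,6,7): 0⊕0⊕0⊕1 = 1
Syndrome s4…s1 = 100 → error at position 4.
Flip position 4: 0010001 → 0011001

0011001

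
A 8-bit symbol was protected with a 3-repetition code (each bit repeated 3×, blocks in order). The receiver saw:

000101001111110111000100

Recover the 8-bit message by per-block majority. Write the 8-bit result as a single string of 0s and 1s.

01011100

Block 1 (000): 0 ones → 0
Block 2 (101): 2 ones → 1
Block 3 (001): 1 one → 0
Block 4 (111): 3 ones → 1
Block 5 (110): 2 ones → 1
Block 6 (111): 3 ones → 1
Block 7 (000): 0 ones → 0
Block 8 (100): 1 one → 0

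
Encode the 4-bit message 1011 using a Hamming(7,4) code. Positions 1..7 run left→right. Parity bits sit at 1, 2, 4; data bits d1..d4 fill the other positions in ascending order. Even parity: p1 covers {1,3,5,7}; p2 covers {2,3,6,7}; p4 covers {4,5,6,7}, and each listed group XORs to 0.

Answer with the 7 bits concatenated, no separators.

0110011

Place data at non-parity positions: p1 p2 1 p4 0 1 1
p1 (pos 1,3,5,7): XOR of data positions = 1⊕0⊕1 = 0
p2 (pos 2,3,6,7): XOR of data positions = 1⊕1⊕1 = 1
p4 (pos 4,5,6,7): XOR of data positions = 0⊕1⊕1 = 0
Codeword: 0110011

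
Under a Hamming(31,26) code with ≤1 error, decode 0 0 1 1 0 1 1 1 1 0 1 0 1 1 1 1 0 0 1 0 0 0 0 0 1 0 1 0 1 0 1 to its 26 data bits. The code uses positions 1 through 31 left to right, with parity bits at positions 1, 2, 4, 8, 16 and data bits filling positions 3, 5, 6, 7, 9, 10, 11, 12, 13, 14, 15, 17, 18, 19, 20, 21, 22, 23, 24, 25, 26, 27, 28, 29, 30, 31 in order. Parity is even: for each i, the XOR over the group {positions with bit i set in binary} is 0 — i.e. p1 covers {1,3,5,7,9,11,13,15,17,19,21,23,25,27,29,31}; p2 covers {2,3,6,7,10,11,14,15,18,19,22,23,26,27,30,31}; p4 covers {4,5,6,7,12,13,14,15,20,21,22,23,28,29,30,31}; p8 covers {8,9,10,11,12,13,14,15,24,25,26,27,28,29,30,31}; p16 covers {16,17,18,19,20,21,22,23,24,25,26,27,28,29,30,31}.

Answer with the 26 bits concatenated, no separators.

00111010111001000001010101

s1 (pos 1,3,5,7,9,11,13,15,17,19,21,23,25,27,29,31): 0⊕1⊕0⊕1⊕1⊕1⊕1⊕1⊕0⊕1⊕0⊕0⊕1⊕1⊕1⊕1 = 1
s2 (pos 2,3,6,7,10,11,14,15,18,19,22,23,26,27,30,31): 0⊕1⊕1⊕1⊕0⊕1⊕1⊕1⊕0⊕1⊕0⊕0⊕0⊕1⊕0⊕1 = 1
s4 (pos 4,5,6,7,12,13,14,15,20,21,22,23,28,29,30,31): 1⊕0⊕1⊕1⊕0⊕1⊕1⊕1⊕0⊕0⊕0⊕0⊕0⊕1⊕0⊕1 = 0
s8 (pos 8,9,10,11,12,13,14,15,24,25,26,27,28,29,30,31): 1⊕1⊕0⊕1⊕0⊕1⊕1⊕1⊕0⊕1⊕0⊕1⊕0⊕1⊕0⊕1 = 0
s16 (pos 16,17,18,19,20,21,22,23,24,25,26,27,28,29,30,31): 1⊕0⊕0⊕1⊕0⊕0⊕0⊕0⊕0⊕1⊕0⊕1⊕0⊕1⊕0⊕1 = 0
Syndrome s16…s1 = 00011 → error at position 3.
Flip position 3: 0011011110101111001000001010101 → 0001011110101111001000001010101
Read data bits from positions 3,5,6,7,9,10,11,12,13,14,15,17,18,19,20,21,22,23,24,25,26,27,28,29,30,31: 00111010111001000001010101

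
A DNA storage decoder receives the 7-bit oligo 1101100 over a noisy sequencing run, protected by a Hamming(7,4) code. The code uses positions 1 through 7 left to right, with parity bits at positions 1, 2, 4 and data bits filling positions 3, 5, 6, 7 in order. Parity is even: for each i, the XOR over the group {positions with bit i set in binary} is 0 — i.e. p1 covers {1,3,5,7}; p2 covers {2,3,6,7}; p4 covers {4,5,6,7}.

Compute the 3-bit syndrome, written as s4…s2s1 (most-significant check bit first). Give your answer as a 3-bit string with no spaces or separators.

s1 (pos 1,3,5,7): 1⊕0⊕1⊕0 = 0
s2 (pos 2,3,6,7): 1⊕0⊕0⊕0 = 1
s4 (pos 4,5,6,7): 1⊕1⊕0⊕0 = 0
Syndrome s4…s1 = 010 → error at position 2.

010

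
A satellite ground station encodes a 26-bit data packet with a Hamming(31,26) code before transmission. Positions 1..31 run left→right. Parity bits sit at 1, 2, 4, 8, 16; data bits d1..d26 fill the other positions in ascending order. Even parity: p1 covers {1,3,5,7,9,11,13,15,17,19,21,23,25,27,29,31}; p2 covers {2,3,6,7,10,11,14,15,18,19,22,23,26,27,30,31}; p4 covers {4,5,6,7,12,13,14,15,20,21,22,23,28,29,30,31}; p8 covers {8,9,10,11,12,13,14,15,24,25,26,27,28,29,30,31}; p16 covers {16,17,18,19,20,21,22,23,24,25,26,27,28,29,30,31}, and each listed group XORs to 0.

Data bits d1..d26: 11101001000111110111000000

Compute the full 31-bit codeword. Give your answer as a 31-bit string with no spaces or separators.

Place data at non-parity positions: p1 p2 1 p4 1 1 0 p8 1 0 0 1 0 0 0 p16 1 1 1 1 1 0 1 1 1 0 0 0 0 0 0
p1 (pos 1,3,5,7,9,11,13,15,17,19,21,23,25,27,29,31): XOR of data positions = 1⊕1⊕0⊕1⊕0⊕0⊕0⊕1⊕1⊕1⊕1⊕1⊕0⊕0⊕0 = 0
p2 (pos 2,3,6,7,10,11,14,15,18,19,22,23,26,27,30,31): XOR of data positions = 1⊕1⊕0⊕0⊕0⊕0⊕0⊕1⊕1⊕0⊕1⊕0⊕0⊕0⊕0 = 1
p4 (pos 4,5,6,7,12,13,14,15,20,21,22,23,28,29,30,31): XOR of data positions = 1⊕1⊕0⊕1⊕0⊕0⊕0⊕1⊕1⊕0⊕1⊕0⊕0⊕0⊕0 = 0
p8 (pos 8,9,10,11,12,13,14,15,24,25,26,27,28,29,30,31): XOR of data positions = 1⊕0⊕0⊕1⊕0⊕0⊕0⊕1⊕1⊕0⊕0⊕0⊕0⊕0⊕0 = 0
p16 (pos 16,17,18,19,20,21,22,23,24,25,26,27,28,29,30,31): XOR of data positions = 1⊕1⊕1⊕1⊕1⊕0⊕1⊕1⊕1⊕0⊕0⊕0⊕0⊕0⊕0 = 0
Codeword: 0110110010010000111110111000000

0110110010010000111110111000000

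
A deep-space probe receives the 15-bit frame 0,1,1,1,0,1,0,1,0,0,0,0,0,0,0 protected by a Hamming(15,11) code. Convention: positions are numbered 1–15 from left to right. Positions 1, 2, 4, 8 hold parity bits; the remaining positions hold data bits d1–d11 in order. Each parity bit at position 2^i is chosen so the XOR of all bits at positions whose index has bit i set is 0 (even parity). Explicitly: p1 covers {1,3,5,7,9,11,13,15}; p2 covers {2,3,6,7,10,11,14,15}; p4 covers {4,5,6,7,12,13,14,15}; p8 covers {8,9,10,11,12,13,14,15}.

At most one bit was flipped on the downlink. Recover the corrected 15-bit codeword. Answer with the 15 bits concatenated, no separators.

s1 (pos 1,3,5,7,9,11,13,15): 0⊕1⊕0⊕0⊕0⊕0⊕0⊕0 = 1
s2 (pos 2,3,6,7,10,11,14,15): 1⊕1⊕1⊕0⊕0⊕0⊕0⊕0 = 1
s4 (pos 4,5,6,7,12,13,14,15): 1⊕0⊕1⊕0⊕0⊕0⊕0⊕0 = 0
s8 (pos 8,9,10,11,12,13,14,15): 1⊕0⊕0⊕0⊕0⊕0⊕0⊕0 = 1
Syndrome s8…s1 = 1011 → error at position 11.
Flip position 11: 011101010000000 → 011101010010000

011101010010000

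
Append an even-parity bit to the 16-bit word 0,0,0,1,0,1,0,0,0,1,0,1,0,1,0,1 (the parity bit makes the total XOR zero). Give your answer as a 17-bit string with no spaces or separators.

XOR of the 16 data bits: 0⊕0⊕0⊕1⊕0⊕1⊕0⊕0⊕0⊕1⊕0⊕1⊕0⊕1⊕0⊕1 = 0
Parity bit = 0 (so all 17 bits XOR to 0).

00010100010101010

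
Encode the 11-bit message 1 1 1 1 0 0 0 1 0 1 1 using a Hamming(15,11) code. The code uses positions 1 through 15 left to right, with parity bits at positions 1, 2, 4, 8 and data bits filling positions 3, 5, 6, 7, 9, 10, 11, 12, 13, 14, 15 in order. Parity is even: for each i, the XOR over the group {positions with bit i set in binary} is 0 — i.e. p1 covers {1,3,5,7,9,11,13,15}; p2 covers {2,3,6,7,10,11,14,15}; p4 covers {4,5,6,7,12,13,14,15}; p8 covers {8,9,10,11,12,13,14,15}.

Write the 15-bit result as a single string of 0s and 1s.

011011110001011

Place data at non-parity positions: p1 p2 1 p4 1 1 1 p8 0 0 0 1 0 1 1
p1 (pos 1,3,5,7,9,11,13,15): XOR of data positions = 1⊕1⊕1⊕0⊕0⊕0⊕1 = 0
p2 (pos 2,3,6,7,10,11,14,15): XOR of data positions = 1⊕1⊕1⊕0⊕0⊕1⊕1 = 1
p4 (pos 4,5,6,7,12,13,14,15): XOR of data positions = 1⊕1⊕1⊕1⊕0⊕1⊕1 = 0
p8 (pos 8,9,10,11,12,13,14,15): XOR of data positions = 0⊕0⊕0⊕1⊕0⊕1⊕1 = 1
Codeword: 011011110001011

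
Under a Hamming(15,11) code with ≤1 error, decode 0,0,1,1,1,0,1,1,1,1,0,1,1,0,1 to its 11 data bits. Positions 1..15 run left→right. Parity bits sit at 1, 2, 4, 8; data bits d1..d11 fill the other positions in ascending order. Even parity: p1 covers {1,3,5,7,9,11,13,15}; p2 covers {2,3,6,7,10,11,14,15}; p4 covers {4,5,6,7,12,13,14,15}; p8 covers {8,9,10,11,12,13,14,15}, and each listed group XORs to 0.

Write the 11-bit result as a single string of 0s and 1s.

11011101101

s1 (pos 1,3,5,7,9,11,13,15): 0⊕1⊕1⊕1⊕1⊕0⊕1⊕1 = 0
s2 (pos 2,3,6,7,10,11,14,15): 0⊕1⊕0⊕1⊕1⊕0⊕0⊕1 = 0
s4 (pos 4,5,6,7,12,13,14,15): 1⊕1⊕0⊕1⊕1⊕1⊕0⊕1 = 0
s8 (pos 8,9,10,11,12,13,14,15): 1⊕1⊕1⊕0⊕1⊕1⊕0⊕1 = 0
Syndrome s8…s1 = 0000 → no error.
Read data bits from positions 3,5,6,7,9,10,11,12,13,14,15: 11011101101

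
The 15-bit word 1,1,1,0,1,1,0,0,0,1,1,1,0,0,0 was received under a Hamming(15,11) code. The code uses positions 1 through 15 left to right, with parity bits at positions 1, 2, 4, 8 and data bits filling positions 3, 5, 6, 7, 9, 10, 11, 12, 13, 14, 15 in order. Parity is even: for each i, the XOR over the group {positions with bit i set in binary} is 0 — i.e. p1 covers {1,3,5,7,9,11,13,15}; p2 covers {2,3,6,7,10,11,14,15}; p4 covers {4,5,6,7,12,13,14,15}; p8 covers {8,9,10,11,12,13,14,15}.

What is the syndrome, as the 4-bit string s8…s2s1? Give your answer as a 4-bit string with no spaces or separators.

s1 (pos 1,3,5,7,9,11,13,15): 1⊕1⊕1⊕0⊕0⊕1⊕0⊕0 = 0
s2 (pos 2,3,6,7,10,11,14,15): 1⊕1⊕1⊕0⊕1⊕1⊕0⊕0 = 1
s4 (pos 4,5,6,7,12,13,14,15): 0⊕1⊕1⊕0⊕1⊕0⊕0⊕0 = 1
s8 (pos 8,9,10,11,12,13,14,15): 0⊕0⊕1⊕1⊕1⊕0⊕0⊕0 = 1
Syndrome s8…s1 = 1110 → error at position 14.

1110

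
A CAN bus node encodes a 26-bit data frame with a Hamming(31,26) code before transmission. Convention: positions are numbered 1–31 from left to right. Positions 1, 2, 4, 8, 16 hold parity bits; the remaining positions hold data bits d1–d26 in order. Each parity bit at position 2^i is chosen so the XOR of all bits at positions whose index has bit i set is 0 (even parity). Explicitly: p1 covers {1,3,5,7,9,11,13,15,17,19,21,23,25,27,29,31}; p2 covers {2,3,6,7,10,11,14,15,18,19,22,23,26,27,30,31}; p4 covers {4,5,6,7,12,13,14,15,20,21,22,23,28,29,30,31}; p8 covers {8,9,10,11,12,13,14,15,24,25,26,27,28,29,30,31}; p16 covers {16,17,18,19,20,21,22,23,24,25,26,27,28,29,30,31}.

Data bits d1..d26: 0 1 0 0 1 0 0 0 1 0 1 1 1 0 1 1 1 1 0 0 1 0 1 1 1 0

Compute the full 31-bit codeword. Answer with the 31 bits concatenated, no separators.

0000100110001010110111100101110

Place data at non-parity positions: p1 p2 0 p4 1 0 0 p8 1 0 0 0 1 0 1 p16 1 1 0 1 1 1 1 0 0 1 0 1 1 1 0
p1 (pos 1,3,5,7,9,11,13,15,17,19,21,23,25,27,29,31): XOR of data positions = 0⊕1⊕0⊕1⊕0⊕1⊕1⊕1⊕0⊕1⊕1⊕0⊕0⊕1⊕0 = 0
p2 (pos 2,3,6,7,10,11,14,15,18,19,22,23,26,27,30,31): XOR of data positions = 0⊕0⊕0⊕0⊕0⊕0⊕1⊕1⊕0⊕1⊕1⊕1⊕0⊕1⊕0 = 0
p4 (pos 4,5,6,7,12,13,14,15,20,21,22,23,28,29,30,31): XOR of data positions = 1⊕0⊕0⊕0⊕1⊕0⊕1⊕1⊕1⊕1⊕1⊕1⊕1⊕1⊕0 = 0
p8 (pos 8,9,10,11,12,13,14,15,24,25,26,27,28,29,30,31): XOR of data positions = 1⊕0⊕0⊕0⊕1⊕0⊕1⊕0⊕0⊕1⊕0⊕1⊕1⊕1⊕0 = 1
p16 (pos 16,17,18,19,20,21,22,23,24,25,26,27,28,29,30,31): XOR of data positions = 1⊕1⊕0⊕1⊕1⊕1⊕1⊕0⊕0⊕1⊕0⊕1⊕1⊕1⊕0 = 0
Codeword: 0000100110001010110111100101110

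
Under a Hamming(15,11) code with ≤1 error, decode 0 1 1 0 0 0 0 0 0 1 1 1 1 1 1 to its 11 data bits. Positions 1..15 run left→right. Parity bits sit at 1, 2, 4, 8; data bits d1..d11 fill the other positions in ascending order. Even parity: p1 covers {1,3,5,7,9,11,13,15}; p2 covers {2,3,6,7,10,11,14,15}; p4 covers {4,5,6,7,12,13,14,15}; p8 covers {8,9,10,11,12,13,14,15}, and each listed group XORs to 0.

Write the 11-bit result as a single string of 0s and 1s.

10000111111

s1 (pos 1,3,5,7,9,11,13,15): 0⊕1⊕0⊕0⊕0⊕1⊕1⊕1 = 0
s2 (pos 2,3,6,7,10,11,14,15): 1⊕1⊕0⊕0⊕1⊕1⊕1⊕1 = 0
s4 (pos 4,5,6,7,12,13,14,15): 0⊕0⊕0⊕0⊕1⊕1⊕1⊕1 = 0
s8 (pos 8,9,10,11,12,13,14,15): 0⊕0⊕1⊕1⊕1⊕1⊕1⊕1 = 0
Syndrome s8…s1 = 0000 → no error.
Read data bits from positions 3,5,6,7,9,10,11,12,13,14,15: 10000111111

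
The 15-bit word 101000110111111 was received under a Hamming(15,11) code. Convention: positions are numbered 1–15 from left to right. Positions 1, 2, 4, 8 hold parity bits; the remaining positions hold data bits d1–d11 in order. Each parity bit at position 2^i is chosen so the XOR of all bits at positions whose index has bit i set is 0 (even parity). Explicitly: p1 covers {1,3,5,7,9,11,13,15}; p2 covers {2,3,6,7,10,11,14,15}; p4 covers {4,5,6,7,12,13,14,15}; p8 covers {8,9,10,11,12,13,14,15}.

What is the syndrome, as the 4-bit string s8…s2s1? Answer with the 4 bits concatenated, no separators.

1100

s1 (pos 1,3,5,7,9,11,13,15): 1⊕1⊕0⊕1⊕0⊕1⊕1⊕1 = 0
s2 (pos 2,3,6,7,10,11,14,15): 0⊕1⊕0⊕1⊕1⊕1⊕1⊕1 = 0
s4 (pos 4,5,6,7,12,13,14,15): 0⊕0⊕0⊕1⊕1⊕1⊕1⊕1 = 1
s8 (pos 8,9,10,11,12,13,14,15): 1⊕0⊕1⊕1⊕1⊕1⊕1⊕1 = 1
Syndrome s8…s1 = 1100 → error at position 12.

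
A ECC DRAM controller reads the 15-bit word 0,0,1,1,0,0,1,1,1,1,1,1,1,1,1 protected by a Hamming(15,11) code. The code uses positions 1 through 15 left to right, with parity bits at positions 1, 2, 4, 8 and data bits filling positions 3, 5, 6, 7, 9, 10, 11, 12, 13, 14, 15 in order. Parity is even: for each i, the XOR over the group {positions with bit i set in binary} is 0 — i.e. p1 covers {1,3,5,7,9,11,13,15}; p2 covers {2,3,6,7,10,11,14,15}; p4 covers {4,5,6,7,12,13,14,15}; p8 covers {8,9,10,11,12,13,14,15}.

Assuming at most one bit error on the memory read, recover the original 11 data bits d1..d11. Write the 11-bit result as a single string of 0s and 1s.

s1 (pos 1,3,5,7,9,11,13,15): 0⊕1⊕0⊕1⊕1⊕1⊕1⊕1 = 0
s2 (pos 2,3,6,7,10,11,14,15): 0⊕1⊕0⊕1⊕1⊕1⊕1⊕1 = 0
s4 (pos 4,5,6,7,12,13,14,15): 1⊕0⊕0⊕1⊕1⊕1⊕1⊕1 = 0
s8 (pos 8,9,10,11,12,13,14,15): 1⊕1⊕1⊕1⊕1⊕1⊕1⊕1 = 0
Syndrome s8…s1 = 0000 → no error.
Read data bits from positions 3,5,6,7,9,10,11,12,13,14,15: 10011111111

10011111111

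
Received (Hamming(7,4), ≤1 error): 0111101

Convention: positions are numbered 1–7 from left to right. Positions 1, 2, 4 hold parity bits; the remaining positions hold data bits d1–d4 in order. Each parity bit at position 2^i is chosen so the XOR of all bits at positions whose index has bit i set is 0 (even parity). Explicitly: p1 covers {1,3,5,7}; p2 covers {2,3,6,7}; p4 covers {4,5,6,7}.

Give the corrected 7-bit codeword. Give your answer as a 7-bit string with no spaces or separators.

s1 (pos 1,3,5,7): 0⊕1⊕1⊕1 = 1
s2 (pos 2,3,6,7): 1⊕1⊕0⊕1 = 1
s4 (pos 4,5,6,7): 1⊕1⊕0⊕1 = 1
Syndrome s4…s1 = 111 → error at position 7.
Flip position 7: 0111101 → 0111100

0111100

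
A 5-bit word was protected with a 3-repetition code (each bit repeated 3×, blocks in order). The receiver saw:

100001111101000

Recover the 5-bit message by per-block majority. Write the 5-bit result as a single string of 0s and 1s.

Block 1 (100): 1 one → 0
Block 2 (001): 1 one → 0
Block 3 (111): 3 ones → 1
Block 4 (101): 2 ones → 1
Block 5 (000): 0 ones → 0

00110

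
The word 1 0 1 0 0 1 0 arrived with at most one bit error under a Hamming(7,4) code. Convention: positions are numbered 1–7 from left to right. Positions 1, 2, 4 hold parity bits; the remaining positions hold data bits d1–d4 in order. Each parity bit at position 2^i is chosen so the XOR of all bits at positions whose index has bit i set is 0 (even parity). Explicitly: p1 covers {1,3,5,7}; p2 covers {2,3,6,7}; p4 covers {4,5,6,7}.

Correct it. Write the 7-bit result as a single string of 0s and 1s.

1011010

s1 (pos 1,3,5,7): 1⊕1⊕0⊕0 = 0
s2 (pos 2,3,6,7): 0⊕1⊕1⊕0 = 0
s4 (pos 4,5,6,7): 0⊕0⊕1⊕0 = 1
Syndrome s4…s1 = 100 → error at position 4.
Flip position 4: 1010010 → 1011010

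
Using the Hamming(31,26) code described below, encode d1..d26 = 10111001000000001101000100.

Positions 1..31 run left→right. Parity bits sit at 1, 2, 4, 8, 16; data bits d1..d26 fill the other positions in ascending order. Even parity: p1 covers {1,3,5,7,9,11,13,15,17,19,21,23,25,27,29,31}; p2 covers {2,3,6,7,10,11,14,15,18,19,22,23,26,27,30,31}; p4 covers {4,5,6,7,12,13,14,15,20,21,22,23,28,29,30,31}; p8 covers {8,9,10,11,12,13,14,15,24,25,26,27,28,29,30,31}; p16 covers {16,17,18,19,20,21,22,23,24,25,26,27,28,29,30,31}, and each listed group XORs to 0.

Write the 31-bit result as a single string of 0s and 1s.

0110011010010000000001101000100

Place data at non-parity positions: p1 p2 1 p4 0 1 1 p8 1 0 0 1 0 0 0 p16 0 0 0 0 0 1 1 0 1 0 0 0 1 0 0
p1 (pos 1,3,5,7,9,11,13,15,17,19,21,23,25,27,29,31): XOR of data positions = 1⊕0⊕1⊕1⊕0⊕0⊕0⊕0⊕0⊕0⊕1⊕1⊕0⊕1⊕0 = 0
p2 (pos 2,3,6,7,10,11,14,15,18,19,22,23,26,27,30,31): XOR of data positions = 1⊕1⊕1⊕0⊕0⊕0⊕0⊕0⊕0⊕1⊕1⊕0⊕0⊕0⊕0 = 1
p4 (pos 4,5,6,7,12,13,14,15,20,21,22,23,28,29,30,31): XOR of data positions = 0⊕1⊕1⊕1⊕0⊕0⊕0⊕0⊕0⊕1⊕1⊕0⊕1⊕0⊕0 = 0
p8 (pos 8,9,10,11,12,13,14,15,24,25,26,27,28,29,30,31): XOR of data positions = 1⊕0⊕0⊕1⊕0⊕0⊕0⊕0⊕1⊕0⊕0⊕0⊕1⊕0⊕0 = 0
p16 (pos 16,17,18,19,20,21,22,23,24,25,26,27,28,29,30,31): XOR of data positions = 0⊕0⊕0⊕0⊕0⊕1⊕1⊕0⊕1⊕0⊕0⊕0⊕1⊕0⊕0 = 0
Codeword: 0110011010010000000001101000100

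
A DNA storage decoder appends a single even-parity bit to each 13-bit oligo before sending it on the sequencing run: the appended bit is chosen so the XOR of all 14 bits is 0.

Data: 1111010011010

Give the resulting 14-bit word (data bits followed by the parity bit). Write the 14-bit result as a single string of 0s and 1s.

XOR of the 13 data bits: 1⊕1⊕1⊕1⊕0⊕1⊕0⊕0⊕1⊕1⊕0⊕1⊕0 = 0
Parity bit = 0 (so all 14 bits XOR to 0).

11110100110100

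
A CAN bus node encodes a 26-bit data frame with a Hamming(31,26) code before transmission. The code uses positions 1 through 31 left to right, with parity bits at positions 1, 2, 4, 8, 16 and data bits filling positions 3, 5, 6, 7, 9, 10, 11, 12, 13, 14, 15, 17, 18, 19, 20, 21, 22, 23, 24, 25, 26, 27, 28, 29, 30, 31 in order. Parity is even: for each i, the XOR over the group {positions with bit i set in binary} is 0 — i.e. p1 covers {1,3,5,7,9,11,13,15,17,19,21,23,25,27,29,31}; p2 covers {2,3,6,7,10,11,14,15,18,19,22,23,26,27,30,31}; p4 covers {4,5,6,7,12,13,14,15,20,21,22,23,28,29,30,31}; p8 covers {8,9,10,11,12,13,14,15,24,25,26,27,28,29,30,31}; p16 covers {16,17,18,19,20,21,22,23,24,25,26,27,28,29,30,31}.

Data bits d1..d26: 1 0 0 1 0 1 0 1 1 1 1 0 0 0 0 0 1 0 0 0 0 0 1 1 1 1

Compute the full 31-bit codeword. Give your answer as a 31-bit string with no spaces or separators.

Place data at non-parity positions: p1 p2 1 p4 0 0 1 p8 0 1 0 1 1 1 1 p16 0 0 0 0 0 1 0 0 0 0 0 1 1 1 1
p1 (pos 1,3,5,7,9,11,13,15,17,19,21,23,25,27,29,31): XOR of data positions = 1⊕0⊕1⊕0⊕0⊕1⊕1⊕0⊕0⊕0⊕0⊕0⊕0⊕1⊕1 = 0
p2 (pos 2,3,6,7,10,11,14,15,18,19,22,23,26,27,30,31): XOR of data positions = 1⊕0⊕1⊕1⊕0⊕1⊕1⊕0⊕0⊕1⊕0⊕0⊕0⊕1⊕1 = 0
p4 (pos 4,5,6,7,12,13,14,15,20,21,22,23,28,29,30,31): XOR of data positions = 0⊕0⊕1⊕1⊕1⊕1⊕1⊕0⊕0⊕1⊕0⊕1⊕1⊕1⊕1 = 0
p8 (pos 8,9,10,11,12,13,14,15,24,25,26,27,28,29,30,31): XOR of data positions = 0⊕1⊕0⊕1⊕1⊕1⊕1⊕0⊕0⊕0⊕0⊕1⊕1⊕1⊕1 = 1
p16 (pos 16,17,18,19,20,21,22,23,24,25,26,27,28,29,30,31): XOR of data positions = 0⊕0⊕0⊕0⊕0⊕1⊕0⊕0⊕0⊕0⊕0⊕1⊕1⊕1⊕1 = 1
Codeword: 0010001101011111000001000001111

0010001101011111000001000001111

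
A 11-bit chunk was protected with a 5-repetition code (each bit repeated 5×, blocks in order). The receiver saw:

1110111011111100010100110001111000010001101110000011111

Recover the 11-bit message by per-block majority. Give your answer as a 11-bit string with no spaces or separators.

Block 1 (11101): 4 ones → 1
Block 2 (11011): 4 ones → 1
Block 3 (11110): 4 ones → 1
Block 4 (00101): 2 ones → 0
Block 5 (00110): 2 ones → 0
Block 6 (00111): 3 ones → 1
Block 7 (10000): 1 one → 0
Block 8 (10001): 2 ones → 0
Block 9 (10111): 4 ones → 1
Block 10 (00000): 0 ones → 0
Block 11 (11111): 5 ones → 1

11100100101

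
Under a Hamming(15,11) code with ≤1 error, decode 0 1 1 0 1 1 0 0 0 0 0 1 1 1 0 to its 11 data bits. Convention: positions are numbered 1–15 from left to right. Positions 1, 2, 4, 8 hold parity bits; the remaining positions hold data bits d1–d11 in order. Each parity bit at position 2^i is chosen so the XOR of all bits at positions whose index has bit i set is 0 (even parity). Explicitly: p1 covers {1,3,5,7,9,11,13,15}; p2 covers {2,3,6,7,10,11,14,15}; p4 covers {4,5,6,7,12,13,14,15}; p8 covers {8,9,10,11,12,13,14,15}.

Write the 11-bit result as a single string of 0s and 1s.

11100001010

s1 (pos 1,3,5,7,9,11,13,15): 0⊕1⊕1⊕0⊕0⊕0⊕1⊕0 = 1
s2 (pos 2,3,6,7,10,11,14,15): 1⊕1⊕1⊕0⊕0⊕0⊕1⊕0 = 0
s4 (pos 4,5,6,7,12,13,14,15): 0⊕1⊕1⊕0⊕1⊕1⊕1⊕0 = 1
s8 (pos 8,9,10,11,12,13,14,15): 0⊕0⊕0⊕0⊕1⊕1⊕1⊕0 = 1
Syndrome s8…s1 = 1101 → error at position 13.
Flip position 13: 011011000001110 → 011011000001010
Read data bits from positions 3,5,6,7,9,10,11,12,13,14,15: 11100001010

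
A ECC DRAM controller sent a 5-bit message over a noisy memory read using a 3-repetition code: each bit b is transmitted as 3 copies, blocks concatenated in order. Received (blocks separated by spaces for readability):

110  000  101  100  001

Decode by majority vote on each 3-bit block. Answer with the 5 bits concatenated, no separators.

10100

Block 1 (110): 2 ones → 1
Block 2 (000): 0 ones → 0
Block 3 (101): 2 ones → 1
Block 4 (100): 1 one → 0
Block 5 (001): 1 one → 0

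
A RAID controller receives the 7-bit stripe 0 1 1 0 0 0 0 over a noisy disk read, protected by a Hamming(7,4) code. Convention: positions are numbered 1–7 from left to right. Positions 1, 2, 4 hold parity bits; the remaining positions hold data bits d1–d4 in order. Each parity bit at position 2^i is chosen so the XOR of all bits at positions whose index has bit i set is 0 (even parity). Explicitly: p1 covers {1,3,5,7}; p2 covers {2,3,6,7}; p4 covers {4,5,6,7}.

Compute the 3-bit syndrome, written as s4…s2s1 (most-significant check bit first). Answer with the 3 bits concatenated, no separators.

s1 (pos 1,3,5,7): 0⊕1⊕0⊕0 = 1
s2 (pos 2,3,6,7): 1⊕1⊕0⊕0 = 0
s4 (pos 4,5,6,7): 0⊕0⊕0⊕0 = 0
Syndrome s4…s1 = 001 → error at position 1.

001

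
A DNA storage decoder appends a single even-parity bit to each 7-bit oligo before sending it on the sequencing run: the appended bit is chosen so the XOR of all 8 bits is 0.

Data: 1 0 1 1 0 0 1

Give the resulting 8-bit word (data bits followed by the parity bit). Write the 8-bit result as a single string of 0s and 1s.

10110010

XOR of the 7 data bits: 1⊕0⊕1⊕1⊕0⊕0⊕1 = 0
Parity bit = 0 (so all 8 bits XOR to 0).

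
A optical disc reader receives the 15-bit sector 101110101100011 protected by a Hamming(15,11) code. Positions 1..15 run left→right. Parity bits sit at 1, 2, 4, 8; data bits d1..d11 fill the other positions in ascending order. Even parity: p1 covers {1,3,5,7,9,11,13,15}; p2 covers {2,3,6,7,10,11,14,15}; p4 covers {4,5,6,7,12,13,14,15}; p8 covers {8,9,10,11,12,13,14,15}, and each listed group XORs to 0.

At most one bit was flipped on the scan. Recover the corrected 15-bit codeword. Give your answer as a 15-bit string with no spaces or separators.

s1 (pos 1,3,5,7,9,11,13,15): 1⊕1⊕1⊕1⊕1⊕0⊕0⊕1 = 0
s2 (pos 2,3,6,7,10,11,14,15): 0⊕1⊕0⊕1⊕1⊕0⊕1⊕1 = 1
s4 (pos 4,5,6,7,12,13,14,15): 1⊕1⊕0⊕1⊕0⊕0⊕1⊕1 = 1
s8 (pos 8,9,10,11,12,13,14,15): 0⊕1⊕1⊕0⊕0⊕0⊕1⊕1 = 0
Syndrome s8…s1 = 0110 → error at position 6.
Flip position 6: 101110101100011 → 101111101100011

101111101100011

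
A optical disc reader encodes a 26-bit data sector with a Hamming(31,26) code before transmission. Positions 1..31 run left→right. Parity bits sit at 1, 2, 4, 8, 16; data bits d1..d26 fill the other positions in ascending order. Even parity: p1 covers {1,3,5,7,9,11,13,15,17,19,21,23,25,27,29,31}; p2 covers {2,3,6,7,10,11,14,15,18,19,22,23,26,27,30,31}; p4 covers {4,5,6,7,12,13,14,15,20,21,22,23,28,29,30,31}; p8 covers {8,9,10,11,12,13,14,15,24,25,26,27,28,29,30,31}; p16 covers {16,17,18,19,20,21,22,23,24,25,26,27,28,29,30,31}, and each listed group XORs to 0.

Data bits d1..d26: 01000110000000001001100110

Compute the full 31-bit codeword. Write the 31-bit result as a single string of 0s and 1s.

Place data at non-parity positions: p1 p2 0 p4 1 0 0 p8 0 1 1 0 0 0 0 p16 0 0 0 0 0 1 0 0 1 1 0 0 1 1 0
p1 (pos 1,3,5,7,9,11,13,15,17,19,21,23,25,27,29,31): XOR of data positions = 0⊕1⊕0⊕0⊕1⊕0⊕0⊕0⊕0⊕0⊕0⊕1⊕0⊕1⊕0 = 0
p2 (pos 2,3,6,7,10,11,14,15,18,19,22,23,26,27,30,31): XOR of data positions = 0⊕0⊕0⊕1⊕1⊕0⊕0⊕0⊕0⊕1⊕0⊕1⊕0⊕1⊕0 = 1
p4 (pos 4,5,6,7,12,13,14,15,20,21,22,23,28,29,30,31): XOR of data positions = 1⊕0⊕0⊕0⊕0⊕0⊕0⊕0⊕0⊕1⊕0⊕0⊕1⊕1⊕0 = 0
p8 (pos 8,9,10,11,12,13,14,15,24,25,26,27,28,29,30,31): XOR of data positions = 0⊕1⊕1⊕0⊕0⊕0⊕0⊕0⊕1⊕1⊕0⊕0⊕1⊕1⊕0 = 0
p16 (pos 16,17,18,19,20,21,22,23,24,25,26,27,28,29,30,31): XOR of data positions = 0⊕0⊕0⊕0⊕0⊕1⊕0⊕0⊕1⊕1⊕0⊕0⊕1⊕1⊕0 = 1
Codeword: 0100100001100001000001001100110

0100100001100001000001001100110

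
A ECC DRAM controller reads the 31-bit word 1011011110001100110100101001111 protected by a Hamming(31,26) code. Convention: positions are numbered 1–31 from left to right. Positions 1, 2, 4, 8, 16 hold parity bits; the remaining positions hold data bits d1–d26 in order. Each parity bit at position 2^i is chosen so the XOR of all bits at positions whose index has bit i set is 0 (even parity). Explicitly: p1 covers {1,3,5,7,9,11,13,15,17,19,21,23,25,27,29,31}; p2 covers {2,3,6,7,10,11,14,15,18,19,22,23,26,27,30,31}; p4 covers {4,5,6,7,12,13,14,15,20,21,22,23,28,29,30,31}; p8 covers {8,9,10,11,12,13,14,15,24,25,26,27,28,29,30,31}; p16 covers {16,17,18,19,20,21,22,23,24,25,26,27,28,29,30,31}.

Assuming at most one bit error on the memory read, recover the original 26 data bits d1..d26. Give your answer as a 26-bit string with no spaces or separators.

s1 (pos 1,3,5,7,9,11,13,15,17,19,21,23,25,27,29,31): 1⊕1⊕0⊕1⊕1⊕0⊕1⊕0⊕1⊕0⊕0⊕1⊕1⊕0⊕1⊕1 = 0
s2 (pos 2,3,6,7,10,11,14,15,18,19,22,23,26,27,30,31): 0⊕1⊕1⊕1⊕0⊕0⊕1⊕0⊕1⊕0⊕0⊕1⊕0⊕0⊕1⊕1 = 0
s4 (pos 4,5,6,7,12,13,14,15,20,21,22,23,28,29,30,31): 1⊕0⊕1⊕1⊕0⊕1⊕1⊕0⊕1⊕0⊕0⊕1⊕1⊕1⊕1⊕1 = 1
s8 (pos 8,9,10,11,12,13,14,15,24,25,26,27,28,29,30,31): 1⊕1⊕0⊕0⊕0⊕1⊕1⊕0⊕0⊕1⊕0⊕0⊕1⊕1⊕1⊕1 = 1
s16 (pos 16,17,18,19,20,21,22,23,24,25,26,27,28,29,30,31): 0⊕1⊕1⊕0⊕1⊕0⊕0⊕1⊕0⊕1⊕0⊕0⊕1⊕1⊕1⊕1 = 1
Syndrome s16…s1 = 11100 → error at position 28.
Flip position 28: 1011011110001100110100101001111 → 1011011110001100110100101000111
Read data bits from positions 3,5,6,7,9,10,11,12,13,14,15,17,18,19,20,21,22,23,24,25,26,27,28,29,30,31: 10111000110110100101000111

10111000110110100101000111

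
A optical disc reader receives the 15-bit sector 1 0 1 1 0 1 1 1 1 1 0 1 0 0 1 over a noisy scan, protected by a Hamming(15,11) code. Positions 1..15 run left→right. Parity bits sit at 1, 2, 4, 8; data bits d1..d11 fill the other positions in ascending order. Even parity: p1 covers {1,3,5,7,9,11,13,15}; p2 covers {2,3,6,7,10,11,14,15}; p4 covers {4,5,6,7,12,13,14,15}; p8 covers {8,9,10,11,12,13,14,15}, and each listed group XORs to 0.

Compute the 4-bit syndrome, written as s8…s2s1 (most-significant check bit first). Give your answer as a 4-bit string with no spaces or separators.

s1 (pos 1,3,5,7,9,11,13,15): 1⊕1⊕0⊕1⊕1⊕0⊕0⊕1 = 1
s2 (pos 2,3,6,7,10,11,14,15): 0⊕1⊕1⊕1⊕1⊕0⊕0⊕1 = 1
s4 (pos 4,5,6,7,12,13,14,15): 1⊕0⊕1⊕1⊕1⊕0⊕0⊕1 = 1
s8 (pos 8,9,10,11,12,13,14,15): 1⊕1⊕1⊕0⊕1⊕0⊕0⊕1 = 1
Syndrome s8…s1 = 1111 → error at position 15.

1111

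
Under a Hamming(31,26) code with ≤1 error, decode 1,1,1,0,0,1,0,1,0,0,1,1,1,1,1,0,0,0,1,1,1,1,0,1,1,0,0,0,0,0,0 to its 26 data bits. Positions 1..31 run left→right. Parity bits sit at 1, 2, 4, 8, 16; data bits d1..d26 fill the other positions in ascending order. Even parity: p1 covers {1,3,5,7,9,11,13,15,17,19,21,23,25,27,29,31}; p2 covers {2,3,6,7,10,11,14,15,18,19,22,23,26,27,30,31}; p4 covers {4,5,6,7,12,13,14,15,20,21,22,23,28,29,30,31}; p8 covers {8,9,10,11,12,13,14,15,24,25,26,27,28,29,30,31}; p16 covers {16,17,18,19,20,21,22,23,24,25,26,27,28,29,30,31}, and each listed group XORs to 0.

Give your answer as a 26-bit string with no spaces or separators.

10100011111001111011000000

s1 (pos 1,3,5,7,9,11,13,15,17,19,21,23,25,27,29,31): 1⊕1⊕0⊕0⊕0⊕1⊕1⊕1⊕0⊕1⊕1⊕0⊕1⊕0⊕0⊕0 = 0
s2 (pos 2,3,6,7,10,11,14,15,18,19,22,23,26,27,30,31): 1⊕1⊕1⊕0⊕0⊕1⊕1⊕1⊕0⊕1⊕1⊕0⊕0⊕0⊕0⊕0 = 0
s4 (pos 4,5,6,7,12,13,14,15,20,21,22,23,28,29,30,31): 0⊕0⊕1⊕0⊕1⊕1⊕1⊕1⊕1⊕1⊕1⊕0⊕0⊕0⊕0⊕0 = 0
s8 (pos 8,9,10,11,12,13,14,15,24,25,26,27,28,29,30,31): 1⊕0⊕0⊕1⊕1⊕1⊕1⊕1⊕1⊕1⊕0⊕0⊕0⊕0⊕0⊕0 = 0
s16 (pos 16,17,18,19,20,21,22,23,24,25,26,27,28,29,30,31): 0⊕0⊕0⊕1⊕1⊕1⊕1⊕0⊕1⊕1⊕0⊕0⊕0⊕0⊕0⊕0 = 0
Syndrome s16…s1 = 00000 → no error.
Read data bits from positions 3,5,6,7,9,10,11,12,13,14,15,17,18,19,20,21,22,23,24,25,26,27,28,29,30,31: 10100011111001111011000000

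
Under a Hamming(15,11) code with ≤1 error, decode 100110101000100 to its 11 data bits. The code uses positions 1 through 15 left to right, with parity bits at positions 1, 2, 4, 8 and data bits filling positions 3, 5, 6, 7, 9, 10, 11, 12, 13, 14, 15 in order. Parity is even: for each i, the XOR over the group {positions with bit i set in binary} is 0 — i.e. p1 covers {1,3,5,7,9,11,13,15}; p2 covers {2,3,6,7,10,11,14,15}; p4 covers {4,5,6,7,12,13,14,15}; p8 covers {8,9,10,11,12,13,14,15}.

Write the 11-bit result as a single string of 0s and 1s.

11011000100

s1 (pos 1,3,5,7,9,11,13,15): 1⊕0⊕1⊕1⊕1⊕0⊕1⊕0 = 1
s2 (pos 2,3,6,7,10,11,14,15): 0⊕0⊕0⊕1⊕0⊕0⊕0⊕0 = 1
s4 (pos 4,5,6,7,12,13,14,15): 1⊕1⊕0⊕1⊕0⊕1⊕0⊕0 = 0
s8 (pos 8,9,10,11,12,13,14,15): 0⊕1⊕0⊕0⊕0⊕1⊕0⊕0 = 0
Syndrome s8…s1 = 0011 → error at position 3.
Flip position 3: 100110101000100 → 101110101000100
Read data bits from positions 3,5,6,7,9,10,11,12,13,14,15: 11011000100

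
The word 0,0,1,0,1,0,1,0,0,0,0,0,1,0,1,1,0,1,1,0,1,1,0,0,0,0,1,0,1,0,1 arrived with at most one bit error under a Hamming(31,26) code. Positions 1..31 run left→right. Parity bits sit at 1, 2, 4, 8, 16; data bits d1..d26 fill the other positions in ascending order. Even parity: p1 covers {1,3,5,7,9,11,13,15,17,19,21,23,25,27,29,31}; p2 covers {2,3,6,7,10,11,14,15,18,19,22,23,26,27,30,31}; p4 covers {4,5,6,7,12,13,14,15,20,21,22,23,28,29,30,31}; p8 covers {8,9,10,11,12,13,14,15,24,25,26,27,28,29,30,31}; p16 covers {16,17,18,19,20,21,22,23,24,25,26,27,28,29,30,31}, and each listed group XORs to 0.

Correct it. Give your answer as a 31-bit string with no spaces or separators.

0010101100001011011011000010101

s1 (pos 1,3,5,7,9,11,13,15,17,19,21,23,25,27,29,31): 0⊕1⊕1⊕1⊕0⊕0⊕1⊕1⊕0⊕1⊕1⊕0⊕0⊕1⊕1⊕1 = 0
s2 (pos 2,3,6,7,10,11,14,15,18,19,22,23,26,27,30,31): 0⊕1⊕0⊕1⊕0⊕0⊕0⊕1⊕1⊕1⊕1⊕0⊕0⊕1⊕0⊕1 = 0
s4 (pos 4,5,6,7,12,13,14,15,20,21,22,23,28,29,30,31): 0⊕1⊕0⊕1⊕0⊕1⊕0⊕1⊕0⊕1⊕1⊕0⊕0⊕1⊕0⊕1 = 0
s8 (pos 8,9,10,11,12,13,14,15,24,25,26,27,28,29,30,31): 0⊕0⊕0⊕0⊕0⊕1⊕0⊕1⊕0⊕0⊕0⊕1⊕0⊕1⊕0⊕1 = 1
s16 (pos 16,17,18,19,20,21,22,23,24,25,26,27,28,29,30,31): 1⊕0⊕1⊕1⊕0⊕1⊕1⊕0⊕0⊕0⊕0⊕1⊕0⊕1⊕0⊕1 = 0
Syndrome s16…s1 = 01000 → error at position 8.
Flip position 8: 0010101000001011011011000010101 → 0010101100001011011011000010101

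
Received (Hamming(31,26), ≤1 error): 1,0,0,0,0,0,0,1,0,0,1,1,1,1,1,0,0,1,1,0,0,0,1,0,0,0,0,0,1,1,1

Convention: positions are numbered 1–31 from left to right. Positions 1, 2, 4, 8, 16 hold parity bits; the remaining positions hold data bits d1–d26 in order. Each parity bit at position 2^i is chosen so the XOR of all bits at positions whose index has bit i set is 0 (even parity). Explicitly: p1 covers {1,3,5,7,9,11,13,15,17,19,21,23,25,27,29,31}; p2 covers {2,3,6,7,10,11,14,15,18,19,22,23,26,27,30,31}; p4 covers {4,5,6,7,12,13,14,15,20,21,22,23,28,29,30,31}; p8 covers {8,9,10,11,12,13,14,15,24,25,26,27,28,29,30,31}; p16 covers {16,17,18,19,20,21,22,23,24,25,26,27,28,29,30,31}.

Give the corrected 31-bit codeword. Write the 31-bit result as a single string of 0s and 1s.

s1 (pos 1,3,5,7,9,11,13,15,17,19,21,23,25,27,29,31): 1⊕0⊕0⊕0⊕0⊕1⊕1⊕1⊕0⊕1⊕0⊕1⊕0⊕0⊕1⊕1 = 0
s2 (pos 2,3,6,7,10,11,14,15,18,19,22,23,26,27,30,31): 0⊕0⊕0⊕0⊕0⊕1⊕1⊕1⊕1⊕1⊕0⊕1⊕0⊕0⊕1⊕1 = 0
s4 (pos 4,5,6,7,12,13,14,15,20,21,22,23,28,29,30,31): 0⊕0⊕0⊕0⊕1⊕1⊕1⊕1⊕0⊕0⊕0⊕1⊕0⊕1⊕1⊕1 = 0
s8 (pos 8,9,10,11,12,13,14,15,24,25,26,27,28,29,30,31): 1⊕0⊕0⊕1⊕1⊕1⊕1⊕1⊕0⊕0⊕0⊕0⊕0⊕1⊕1⊕1 = 1
s16 (pos 16,17,18,19,20,21,22,23,24,25,26,27,28,29,30,31): 0⊕0⊕1⊕1⊕0⊕0⊕0⊕1⊕0⊕0⊕0⊕0⊕0⊕1⊕1⊕1 = 0
Syndrome s16…s1 = 01000 → error at position 8.
Flip position 8: 1000000100111110011000100000111 → 1000000000111110011000100000111

1000000000111110011000100000111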